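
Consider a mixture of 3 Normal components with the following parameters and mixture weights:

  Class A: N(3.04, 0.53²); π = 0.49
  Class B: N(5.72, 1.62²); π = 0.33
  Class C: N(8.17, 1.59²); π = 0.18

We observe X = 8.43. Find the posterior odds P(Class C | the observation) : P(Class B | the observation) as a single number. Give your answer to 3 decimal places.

2.222

The posterior odds equal the prior odds times the likelihood ratio: (P(Z=i)/P(Z=j))·(f_i(x)/f_j(x)).
Evaluate each component's likelihood at the observed value:
  p_A = (1/(0.53·√(2π)))·exp(−(8.43−3.04)²/(2·0.53²)) = 0.752721·exp(-51.71253) = 2.61919e-23
  p_B = (1/(1.62·√(2π)))·exp(−(8.43−5.72)²/(2·1.62²)) = 0.246261·exp(-1.39920) = 0.060776
  p_C = (1/(1.59·√(2π)))·exp(−(8.43−8.17)²/(2·1.59²)) = 0.250907·exp(-0.01337) = 0.247575
Odds = (0.18/0.33) × (0.247575/0.060776) = 0.545455 × 4.07356 ≈ 2.222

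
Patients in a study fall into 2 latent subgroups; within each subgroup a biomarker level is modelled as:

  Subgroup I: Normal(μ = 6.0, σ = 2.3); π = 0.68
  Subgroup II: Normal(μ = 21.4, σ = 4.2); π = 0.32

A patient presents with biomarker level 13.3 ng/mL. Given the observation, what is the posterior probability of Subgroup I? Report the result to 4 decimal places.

The responsibility of component k is π_k f_k(x) divided by Σ_j π_j f_j(x).
Component likelihoods at x = 13.3 ng/mL:
  f_I = (1/(2.3·√(2π)))·exp(−(13.3−6.0)²/(2·2.3²)) = 0.173453·exp(-5.03686) = 0.00112642
  f_II = (1/(4.2·√(2π)))·exp(−(13.3−21.4)²/(2·4.2²)) = 0.094986·exp(-1.85969) = 0.0147913
Prior × likelihood for each component:
  π_I·f_I = 0.68 × 0.00112642 = 0.000765966
  π_II·f_II = 0.32 × 0.0147913 = 0.00473321
Evidence: 0.000765966 + 0.00473321 = 0.00549918
P(Subgroup I | 13.3 ng/mL) = 0.000765966 / 0.00549918 ≈ 0.1393

0.1393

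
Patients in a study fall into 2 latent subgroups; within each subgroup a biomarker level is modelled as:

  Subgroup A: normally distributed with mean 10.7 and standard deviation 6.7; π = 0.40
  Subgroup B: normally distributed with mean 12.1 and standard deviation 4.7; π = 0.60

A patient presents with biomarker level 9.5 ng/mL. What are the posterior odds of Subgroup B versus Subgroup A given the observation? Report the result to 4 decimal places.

Since P(k|x) ∝ π_k f_k(x), the posterior odds are π_i f_i(x) / (π_j f_j(x)).
Normal densities:
  f_A = 0.0585962
  f_B = 0.0728384
Odds = (0.60/0.40) × (0.0728384/0.0585962) = 1.5 × 1.24306 ≈ 1.8646

1.8646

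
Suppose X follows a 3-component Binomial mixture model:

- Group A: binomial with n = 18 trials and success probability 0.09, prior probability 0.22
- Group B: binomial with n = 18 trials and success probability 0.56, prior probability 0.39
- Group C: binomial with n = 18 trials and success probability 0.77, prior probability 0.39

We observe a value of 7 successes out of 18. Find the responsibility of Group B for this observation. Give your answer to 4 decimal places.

0.9881

Apply Bayes' rule: the posterior for each component is proportional to its prior times its likelihood at x.
Binomial probabilities:
  p_A = C(18,7)·0.09^7·0.91^11 = 31824·4.78297e-08·0.354369 = 0.000539396
  p_B = C(18,7)·0.56^7·0.44^11 = 31824·0.0172709·0.000119668 = 0.0657734
  p_C = C(18,7)·0.77^7·0.23^11 = 31824·0.160485·9.5281e-08 = 0.000486627
Weight by the priors:
  P(Z=A)·p_A = 0.22 × 0.000539396 = 0.000118667
  P(Z=B)·p_B = 0.39 × 0.0657734 = 0.0256516
  P(Z=C)·p_C = 0.39 × 0.000486627 = 0.000189784
Evidence: 0.000118667 + 0.0256516 + 0.000189784 = 0.0259601
So the posterior for Group B is 0.0256516 / 0.0259601 ≈ 0.9881.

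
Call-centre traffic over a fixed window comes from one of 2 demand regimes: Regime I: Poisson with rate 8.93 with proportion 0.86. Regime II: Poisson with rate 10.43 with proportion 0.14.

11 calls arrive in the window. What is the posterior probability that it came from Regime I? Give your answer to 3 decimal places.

0.833

Apply Bayes' rule: the posterior for each component is proportional to its prior times its likelihood at x.
Poisson probabilities:
  f_I = 0.0954906
  f_II = 0.117566
Prior × likelihood for each component:
  P(Z=I)·f_I = 0.86 × 0.0954906 = 0.0821219
  P(Z=II)·f_II = 0.14 × 0.117566 = 0.0164592
Sum: 0.0821219 + 0.0164592 = 0.0985811
P(Regime I | data) = 0.0821219 / 0.0985811 ≈ 0.833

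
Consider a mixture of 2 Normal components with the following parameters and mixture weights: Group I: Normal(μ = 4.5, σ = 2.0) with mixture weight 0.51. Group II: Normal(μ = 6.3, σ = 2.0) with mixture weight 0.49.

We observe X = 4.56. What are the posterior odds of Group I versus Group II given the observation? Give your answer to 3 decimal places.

1.519

The posterior odds equal the prior odds times the likelihood ratio: (π_i/π_j)·(f_i(x)/f_j(x)).
Component likelihoods at x = 4.56:
  p_I = (1/(2.0·√(2π)))·exp(−(4.56−4.5)²/(2·2.0²)) = 0.199471·exp(-0.00045) = 0.199381
  p_II = (1/(2.0·√(2π)))·exp(−(4.56−6.3)²/(2·2.0²)) = 0.199471·exp(-0.37845) = 0.136622
Odds = (0.51/0.49) × (0.199381/0.136622) = 1.04082 × 1.45936 ≈ 1.519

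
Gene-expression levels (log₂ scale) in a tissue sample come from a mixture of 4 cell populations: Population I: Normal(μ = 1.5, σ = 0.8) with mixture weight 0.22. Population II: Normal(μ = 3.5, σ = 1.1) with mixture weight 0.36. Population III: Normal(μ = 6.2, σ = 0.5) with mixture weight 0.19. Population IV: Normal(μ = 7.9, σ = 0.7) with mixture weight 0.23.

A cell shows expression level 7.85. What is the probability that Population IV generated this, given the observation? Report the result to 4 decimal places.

0.9946

Posterior ∝ prior × likelihood, so P(k | x) ∝ w_k f_k(x); normalise over all components.
Evaluate each component's likelihood at the observed value:
  p_I = 1.03919e-14
  p_II = 0.000145772
  p_III = 0.00344514
  p_IV = 0.568466
Prior × likelihood for each component:
  w_I·p_I = 0.22 × 1.03919e-14 = 2.28622e-15
  w_II·p_II = 0.36 × 0.000145772 = 5.24781e-05
  w_III·p_III = 0.19 × 0.00344514 = 0.000654576
  w_IV·p_IV = 0.23 × 0.568466 = 0.130747
Normaliser: 2.28622e-15 + 5.24781e-05 + 0.000654576 + 0.130747 = 0.131454
So the posterior for Population IV is 0.130747 / 0.131454 ≈ 0.9946.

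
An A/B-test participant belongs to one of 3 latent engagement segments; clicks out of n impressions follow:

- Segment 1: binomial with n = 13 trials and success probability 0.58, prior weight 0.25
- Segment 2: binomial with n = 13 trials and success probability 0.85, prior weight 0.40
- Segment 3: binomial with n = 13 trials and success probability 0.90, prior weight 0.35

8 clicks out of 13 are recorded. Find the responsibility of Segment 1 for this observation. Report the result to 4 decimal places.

0.8105

Apply Bayes' rule: the posterior for each component is proportional to its prior times its likelihood at x.
Binomial probabilities:
  L_1 = C(13,8)·0.58^8·0.42^5 = 1287·0.0128063·0.0130691 = 0.215402
  L_2 = C(13,8)·0.85^8·0.15^5 = 1287·0.272491·7.59375e-05 = 0.0266309
  L_3 = C(13,8)·0.90^8·0.10^5 = 1287·0.430467·1e-05 = 0.00554011
Prior × likelihood for each component:
  π_1·L_1 = 0.25 × 0.215402 = 0.0538504
  π_2·L_2 = 0.40 × 0.0266309 = 0.0106524
  π_3·L_3 = 0.35 × 0.00554011 = 0.00193904
Normaliser: 0.0538504 + 0.0106524 + 0.00193904 = 0.0664418
Responsibility of Segment 1: 0.0538504 / 0.0664418 ≈ 0.8105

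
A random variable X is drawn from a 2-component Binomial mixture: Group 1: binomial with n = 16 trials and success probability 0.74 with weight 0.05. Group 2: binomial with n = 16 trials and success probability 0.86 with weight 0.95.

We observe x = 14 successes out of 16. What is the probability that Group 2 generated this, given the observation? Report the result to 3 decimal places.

0.978

P(component k | x) = π_k·f_k(x) / marginal(x), where marginal(x) = Σ_j π_j·f_j(x).
Binomial probabilities:
  p_1 = 0.119777
  p_2 = 0.284718
Weight by the priors:
  π_1·p_1 = 0.05 × 0.119777 = 0.00598883
  π_2·p_2 = 0.95 × 0.284718 = 0.270483
Normaliser: 0.00598883 + 0.270483 = 0.276471
Responsibility of Group 2: 0.270483 / 0.276471 ≈ 0.978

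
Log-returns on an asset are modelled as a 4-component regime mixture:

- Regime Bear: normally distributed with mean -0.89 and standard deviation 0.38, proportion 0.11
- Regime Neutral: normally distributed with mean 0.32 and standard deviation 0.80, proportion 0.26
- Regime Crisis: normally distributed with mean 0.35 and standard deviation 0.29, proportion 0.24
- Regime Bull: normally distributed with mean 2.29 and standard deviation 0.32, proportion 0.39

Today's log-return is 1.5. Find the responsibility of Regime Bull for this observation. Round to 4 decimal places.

0.3451

The responsibility of component k is P(Z=k) f_k(x) divided by Σ_j P(Z=j) f_j(x).
Normal densities:
  p_Bear = (1/(0.38·√(2π)))·exp(−(1.5−-0.89)²/(2·0.38²)) = 1.049848·exp(-19.77874) = 2.69978e-09
  p_Neutral = (1/(0.80·√(2π)))·exp(−(1.5−0.32)²/(2·0.80²)) = 0.498678·exp(-1.08781) = 0.168031
  p_Crisis = (1/(0.29·√(2π)))·exp(−(1.5−0.35)²/(2·0.29²)) = 1.375663·exp(-7.86266) = 0.00052942
  p_Bull = (1/(0.32·√(2π)))·exp(−(1.5−2.29)²/(2·0.32²)) = 1.246695·exp(-3.04736) = 0.059198
Prior × likelihood for each component:
  P(Z=Bear)·p_Bear = 0.11 × 2.69978e-09 = 2.96976e-10
  P(Z=Neutral)·p_Neutral = 0.26 × 0.168031 = 0.043688
  P(Z=Crisis)·p_Crisis = 0.24 × 0.00052942 = 0.000127061
  P(Z=Bull)·p_Bull = 0.39 × 0.059198 = 0.0230872
Denominator: 2.96976e-10 + 0.043688 + 0.000127061 + 0.0230872 = 0.0669023
P(Regime Bull | x) ≈ 0.3451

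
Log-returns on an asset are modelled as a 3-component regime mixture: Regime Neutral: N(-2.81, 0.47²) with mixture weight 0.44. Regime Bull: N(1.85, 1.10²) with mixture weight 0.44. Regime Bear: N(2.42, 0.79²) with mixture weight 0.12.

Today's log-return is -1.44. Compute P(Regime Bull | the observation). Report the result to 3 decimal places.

Apply Bayes' rule: the posterior for each component is proportional to its prior times its likelihood at x.
Normal densities:
  L_Neutral = (1/(0.47·√(2π)))·exp(−(-1.44−-2.81)²/(2·0.47²)) = 0.848813·exp(-4.24830) = 0.0121282
  L_Bull = (1/(1.10·√(2π)))·exp(−(-1.44−1.85)²/(2·1.10²)) = 0.362675·exp(-4.47277) = 0.00414017
  L_Bear = (1/(0.79·√(2π)))·exp(−(-1.44−2.42)²/(2·0.79²)) = 0.504990·exp(-11.93687) = 3.30496e-06
Multiply by the mixture weights:
  P(Z=Neutral)·L_Neutral = 0.44 × 0.0121282 = 0.00533643
  P(Z=Bull)·L_Bull = 0.44 × 0.00414017 = 0.00182168
  P(Z=Bear)·L_Bear = 0.12 × 3.30496e-06 = 3.96596e-07
Normaliser: 0.00533643 + 0.00182168 + 3.96596e-07 = 0.0071585
Responsibility of Regime Bull: 0.00182168 / 0.0071585 ≈ 0.254

0.254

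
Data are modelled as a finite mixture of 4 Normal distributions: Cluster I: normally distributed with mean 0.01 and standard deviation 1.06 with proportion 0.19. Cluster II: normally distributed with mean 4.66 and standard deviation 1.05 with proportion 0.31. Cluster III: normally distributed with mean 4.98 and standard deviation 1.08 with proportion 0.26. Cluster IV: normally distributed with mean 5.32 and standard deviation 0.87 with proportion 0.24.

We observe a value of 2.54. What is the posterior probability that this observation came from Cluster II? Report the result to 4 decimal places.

Posterior ∝ prior × likelihood, so P(k | x) ∝ π_k f_k(x); normalise over all components.
Component likelihoods at x = 2.54:
  f_I = 0.0218054
  f_II = 0.049489
  f_III = 0.0287814
  f_IV = 0.00278092
Unnormalised posteriors:
  π_I·f_I = 0.19 × 0.0218054 = 0.00414303
  π_II·f_II = 0.31 × 0.049489 = 0.0153416
  π_III·f_III = 0.26 × 0.0287814 = 0.00748317
  π_IV·f_IV = 0.24 × 0.00278092 = 0.00066742
Sum: 0.00414303 + 0.0153416 + 0.00748317 + 0.00066742 = 0.0276352
P(Cluster II | x) ≈ 0.5551

0.5551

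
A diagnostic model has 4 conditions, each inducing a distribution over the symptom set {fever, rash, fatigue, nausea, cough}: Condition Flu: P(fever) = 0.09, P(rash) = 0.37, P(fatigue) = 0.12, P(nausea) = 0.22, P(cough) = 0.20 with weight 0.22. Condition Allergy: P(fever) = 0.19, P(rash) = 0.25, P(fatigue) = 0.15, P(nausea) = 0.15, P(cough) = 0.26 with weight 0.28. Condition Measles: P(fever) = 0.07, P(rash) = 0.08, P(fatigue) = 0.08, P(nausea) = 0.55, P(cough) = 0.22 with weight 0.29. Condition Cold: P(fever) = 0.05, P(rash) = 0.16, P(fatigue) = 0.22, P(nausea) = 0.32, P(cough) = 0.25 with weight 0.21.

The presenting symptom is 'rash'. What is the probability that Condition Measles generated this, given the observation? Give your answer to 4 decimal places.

0.1114

Posterior ∝ prior × likelihood, so P(k | x) ∝ π_k f_k(x); normalise over all components.
Component likelihoods at x = 'rash':
  L_Flu = 0.37
  L_Allergy = 0.25
  L_Measles = 0.08
  L_Cold = 0.16
Prior × likelihood for each component:
  π_Flu·L_Flu = 0.22 × 0.37 = 0.0814
  π_Allergy·L_Allergy = 0.28 × 0.25 = 0.07
  π_Measles·L_Measles = 0.29 × 0.08 = 0.0232
  π_Cold·L_Cold = 0.21 × 0.16 = 0.0336
Sum: 0.0814 + 0.07 + 0.0232 + 0.0336 = 0.2082
So the posterior for Condition Measles is 0.0232 / 0.2082 ≈ 0.1114.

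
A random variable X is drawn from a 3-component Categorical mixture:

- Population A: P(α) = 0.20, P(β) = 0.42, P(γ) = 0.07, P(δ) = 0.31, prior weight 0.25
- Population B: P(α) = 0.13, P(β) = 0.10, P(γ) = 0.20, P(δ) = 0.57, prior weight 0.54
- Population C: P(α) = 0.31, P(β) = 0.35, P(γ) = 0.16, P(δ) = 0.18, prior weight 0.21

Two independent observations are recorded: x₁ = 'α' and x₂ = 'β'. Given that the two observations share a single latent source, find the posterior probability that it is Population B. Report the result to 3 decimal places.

P(component k | x) = π_k·f_k(x) / marginal(x), where marginal(x) = Σ_j π_j·f_j(x).
Since both observations come from the same component, the likelihood for component k is f_k(x₁)·f_k(x₂).
  L_A = [0.2] × [0.42] = 0.084
  L_B = [0.13] × [0.1] = 0.013
  L_C = [0.31] × [0.35] = 0.1085
Weight by the priors:
  π_A·L_A = 0.25 × 0.084 = 0.021
  π_B·L_B = 0.54 × 0.013 = 0.00702
  π_C·L_C = 0.21 × 0.1085 = 0.022785
Marginal: 0.021 + 0.00702 + 0.022785 = 0.050805
P(Population B | x₁,x₂) = 0.00702 / 0.050805 ≈ 0.138

0.138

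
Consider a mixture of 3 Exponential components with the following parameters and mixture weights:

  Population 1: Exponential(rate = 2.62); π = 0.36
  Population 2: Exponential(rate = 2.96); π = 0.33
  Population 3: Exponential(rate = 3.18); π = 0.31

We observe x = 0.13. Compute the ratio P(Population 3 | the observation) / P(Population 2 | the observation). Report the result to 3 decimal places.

0.981

Since P(k|x) ∝ P(Z=k) f_k(x), the posterior odds are P(Z=i) f_i(x) / (P(Z=j) f_j(x)).
Component likelihoods at x = 0.13:
  L_1 = 1.86372
  L_2 = 2.01454
  L_3 = 2.10324
0.652006 / 0.664797 ≈ 0.981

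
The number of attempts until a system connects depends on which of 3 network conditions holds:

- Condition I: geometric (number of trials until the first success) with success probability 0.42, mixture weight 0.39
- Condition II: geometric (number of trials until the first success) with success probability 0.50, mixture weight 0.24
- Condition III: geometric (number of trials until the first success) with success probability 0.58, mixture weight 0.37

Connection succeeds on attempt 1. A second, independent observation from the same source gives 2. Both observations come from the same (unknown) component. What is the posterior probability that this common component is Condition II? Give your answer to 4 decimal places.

P(component k | x) = w_k·f_k(x) / marginal(x), where marginal(x) = Σ_j w_j·f_j(x).
Since both observations come from the same component, the likelihood for component k is f_k(x₁)·f_k(x₂).
  f_I = [0.42·(1−0.42)^0 = 0.42·1 = 0.42] × [0.2436] = 0.102312
  f_II = [0.50·(1−0.50)^0 = 0.50·1 = 0.5] × [0.25] = 0.125
  f_III = [0.58·(1−0.58)^0 = 0.58·1 = 0.58] × [0.2436] = 0.141288
Prior × likelihood for each component:
  w_I·f_I = 0.39 × 0.102312 = 0.0399017
  w_II·f_II = 0.24 × 0.125 = 0.03
  w_III·f_III = 0.37 × 0.141288 = 0.0522766
Denominator: 0.0399017 + 0.03 + 0.0522766 = 0.122178
P(Condition II | x₁,x₂) ≈ 0.2455

0.2455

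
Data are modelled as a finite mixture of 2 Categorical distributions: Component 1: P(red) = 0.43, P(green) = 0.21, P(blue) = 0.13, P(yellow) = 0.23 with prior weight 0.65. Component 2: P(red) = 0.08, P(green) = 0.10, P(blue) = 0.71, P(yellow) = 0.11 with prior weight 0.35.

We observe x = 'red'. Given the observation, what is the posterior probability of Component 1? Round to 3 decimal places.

0.909

Apply Bayes' rule: the posterior for each component is proportional to its prior times its likelihood at x.
Component likelihoods at x = 'red':
  p_1 = P(red | comp) = 0.43
  p_2 = P(red | comp) = 0.08
Weight by the priors:
  π_1·p_1 = 0.65 × 0.43 = 0.2795
  π_2·p_2 = 0.35 × 0.08 = 0.028
Evidence: 0.2795 + 0.028 = 0.3075
P(Component 1 | 'red') ≈ 0.909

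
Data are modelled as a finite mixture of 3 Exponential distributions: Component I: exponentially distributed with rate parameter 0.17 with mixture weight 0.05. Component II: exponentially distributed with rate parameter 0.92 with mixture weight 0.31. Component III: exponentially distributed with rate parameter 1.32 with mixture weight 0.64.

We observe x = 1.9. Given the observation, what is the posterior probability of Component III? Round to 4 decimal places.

The responsibility of component k is w_k f_k(x) divided by Σ_j w_j f_j(x).
Component likelihoods at x = 1.9:
  f_I = 0.123076
  f_II = 0.160192
  f_III = 0.107489
Weight by the priors:
  w_I·f_I = 0.05 × 0.123076 = 0.00615378
  w_II·f_II = 0.31 × 0.160192 = 0.0496595
  w_III·f_III = 0.64 × 0.107489 = 0.0687929
Sum: 0.00615378 + 0.0496595 + 0.0687929 = 0.124606
So the posterior for Component III is 0.0687929 / 0.124606 ≈ 0.5521.

0.5521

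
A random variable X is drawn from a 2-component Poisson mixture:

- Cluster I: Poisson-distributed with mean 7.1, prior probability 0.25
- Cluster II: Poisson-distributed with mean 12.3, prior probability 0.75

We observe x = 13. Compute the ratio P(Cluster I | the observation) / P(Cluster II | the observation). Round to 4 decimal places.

Posterior odds = (π_i f_i(x)) / (π_j f_j(x)); the normalising sum cancels.
Poisson probabilities:
  f_I = e^(−7.1)·7.1^13/13! = 0.0154379
  f_II = e^(−12.3)·12.3^13/13! = 0.107811
Odds = (0.25/0.75) × (0.0154379/0.107811) = 0.333333 × 0.143194 ≈ 0.0477

0.0477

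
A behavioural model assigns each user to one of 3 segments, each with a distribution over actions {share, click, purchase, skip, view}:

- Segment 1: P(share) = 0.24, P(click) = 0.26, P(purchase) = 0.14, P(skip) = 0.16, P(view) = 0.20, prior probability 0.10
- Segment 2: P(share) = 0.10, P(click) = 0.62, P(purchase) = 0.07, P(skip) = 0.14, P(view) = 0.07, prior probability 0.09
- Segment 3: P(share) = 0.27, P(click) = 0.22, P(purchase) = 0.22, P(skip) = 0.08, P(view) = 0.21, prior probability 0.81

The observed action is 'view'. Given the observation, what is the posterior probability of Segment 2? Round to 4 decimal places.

Posterior ∝ prior × likelihood, so P(k | x) ∝ π_k f_k(x); normalise over all components.
Evaluate each component's likelihood at the observed value:
  p_1 = 0.2
  p_2 = 0.07
  p_3 = 0.21
Weight by the priors:
  π_1·p_1 = 0.10 × 0.2 = 0.02
  π_2·p_2 = 0.09 × 0.07 = 0.0063
  π_3·p_3 = 0.81 × 0.21 = 0.1701
Denominator: 0.02 + 0.0063 + 0.1701 = 0.1964
Responsibility of Segment 2: 0.0063 / 0.1964 ≈ 0.0321

0.0321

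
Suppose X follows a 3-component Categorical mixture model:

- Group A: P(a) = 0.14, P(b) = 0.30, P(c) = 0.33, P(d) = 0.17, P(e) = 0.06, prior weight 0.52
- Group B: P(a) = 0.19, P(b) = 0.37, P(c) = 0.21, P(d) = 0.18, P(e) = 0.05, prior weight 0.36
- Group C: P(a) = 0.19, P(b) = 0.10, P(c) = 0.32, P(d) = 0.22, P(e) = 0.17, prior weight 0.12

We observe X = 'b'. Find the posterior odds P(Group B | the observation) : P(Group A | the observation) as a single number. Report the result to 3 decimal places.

0.854

Since P(k|x) ∝ P(Z=k) f_k(x), the posterior odds are P(Z=i) f_i(x) / (P(Z=j) f_j(x)).
Component likelihoods at x = 'b':
  p_A = 0.3
  p_B = 0.37
  p_C = 0.1
Odds = (0.36/0.52) × (0.37/0.3) = 0.692308 × 1.23333 ≈ 0.854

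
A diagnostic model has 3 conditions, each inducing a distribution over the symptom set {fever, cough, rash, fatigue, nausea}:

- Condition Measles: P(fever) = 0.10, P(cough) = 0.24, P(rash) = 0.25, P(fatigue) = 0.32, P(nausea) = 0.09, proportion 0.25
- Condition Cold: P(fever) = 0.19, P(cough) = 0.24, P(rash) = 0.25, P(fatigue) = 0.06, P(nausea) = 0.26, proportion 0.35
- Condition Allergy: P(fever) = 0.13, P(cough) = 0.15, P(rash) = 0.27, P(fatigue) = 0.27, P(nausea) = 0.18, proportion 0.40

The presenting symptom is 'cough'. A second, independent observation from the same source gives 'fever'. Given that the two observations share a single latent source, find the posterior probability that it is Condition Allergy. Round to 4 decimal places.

The responsibility of component k is P(Z=k) f_k(x) divided by Σ_j P(Z=j) f_j(x).
Since both observations come from the same component, the likelihood for component k is f_k(x₁)·f_k(x₂).
  p_Measles = [0.24] × [0.1] = 0.024
  p_Cold = [0.24] × [0.19] = 0.0456
  p_Allergy = [0.15] × [0.13] = 0.0195
Unnormalised posteriors:
  P(Z=Measles)·p_Measles = 0.25 × 0.024 = 0.006
  P(Z=Cold)·p_Cold = 0.35 × 0.0456 = 0.01596
  P(Z=Allergy)·p_Allergy = 0.40 × 0.0195 = 0.0078
Denominator: 0.006 + 0.01596 + 0.0078 = 0.02976
P(Condition Allergy | x₁, x₂) ≈ 0.2621

0.2621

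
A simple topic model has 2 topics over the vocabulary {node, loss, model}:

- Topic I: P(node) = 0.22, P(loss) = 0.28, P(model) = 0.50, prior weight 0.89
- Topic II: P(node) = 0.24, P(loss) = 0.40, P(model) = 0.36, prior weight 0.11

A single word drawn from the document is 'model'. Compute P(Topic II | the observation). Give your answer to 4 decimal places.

0.0817

The responsibility of component k is w_k f_k(x) divided by Σ_j w_j f_j(x).
Evaluate each component's likelihood at the observed value:
  p_I = P(model | comp) = 0.50
  p_II = P(model | comp) = 0.36
Weight by the priors:
  w_I·p_I = 0.89 × 0.5 = 0.445
  w_II·p_II = 0.11 × 0.36 = 0.0396
Marginal: 0.445 + 0.0396 = 0.4846
P(Topic II | data) ≈ 0.0817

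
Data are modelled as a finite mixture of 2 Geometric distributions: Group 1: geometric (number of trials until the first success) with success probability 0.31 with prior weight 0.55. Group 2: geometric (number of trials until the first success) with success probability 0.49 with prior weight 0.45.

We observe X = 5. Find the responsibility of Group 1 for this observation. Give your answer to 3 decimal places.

P(component k | x) = P(Z=k)·f_k(x) / marginal(x), where marginal(x) = Σ_j P(Z=j)·f_j(x).
Geometric probabilities:
  L_1 = 0.0702681
  L_2 = 0.0331495
Multiply by the mixture weights:
  P(Z=1)·L_1 = 0.55 × 0.0702681 = 0.0386474
  P(Z=2)·L_2 = 0.45 × 0.0331495 = 0.0149173
Marginal: 0.0386474 + 0.0149173 = 0.0535647
P(Group 1 | 5) = 0.0386474 / 0.0535647 ≈ 0.722

0.722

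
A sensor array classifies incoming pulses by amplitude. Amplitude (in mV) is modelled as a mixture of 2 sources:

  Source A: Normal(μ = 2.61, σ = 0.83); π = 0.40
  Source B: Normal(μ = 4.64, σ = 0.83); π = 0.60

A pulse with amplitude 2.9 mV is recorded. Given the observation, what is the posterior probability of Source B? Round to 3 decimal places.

By Bayes' theorem, P(k | x) = P(Z=k) f_k(x) / Σ_j P(Z=j) f_j(x).
Component likelihoods at x = 2.9 mV:
  p_A = 0.452192
  p_B = 0.0533957
Unnormalised posteriors:
  P(Z=A)·p_A = 0.40 × 0.452192 = 0.180877
  P(Z=B)·p_B = 0.60 × 0.0533957 = 0.0320374
Normaliser: 0.180877 + 0.0320374 = 0.212914
P(Source B | the observation) ≈ 0.150

0.150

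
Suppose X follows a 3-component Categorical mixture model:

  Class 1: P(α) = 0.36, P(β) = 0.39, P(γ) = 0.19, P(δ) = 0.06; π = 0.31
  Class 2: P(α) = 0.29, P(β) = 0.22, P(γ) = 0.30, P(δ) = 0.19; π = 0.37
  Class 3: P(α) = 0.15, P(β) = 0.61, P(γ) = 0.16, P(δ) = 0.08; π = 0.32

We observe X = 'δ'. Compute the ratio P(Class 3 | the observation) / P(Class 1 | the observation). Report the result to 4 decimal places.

The posterior odds equal the prior odds times the likelihood ratio: (π_i/π_j)·(f_i(x)/f_j(x)).
Categorical probabilities:
  p_1 = P(δ | comp) = 0.06
  p_2 = P(δ | comp) = 0.19
  p_3 = P(δ | comp) = 0.08
Posterior odds = (π_3·p_3) / (π_1·p_1) = (0.32·0.08) / (0.31·0.06) = 0.0256 / 0.0186 ≈ 1.3763

1.3763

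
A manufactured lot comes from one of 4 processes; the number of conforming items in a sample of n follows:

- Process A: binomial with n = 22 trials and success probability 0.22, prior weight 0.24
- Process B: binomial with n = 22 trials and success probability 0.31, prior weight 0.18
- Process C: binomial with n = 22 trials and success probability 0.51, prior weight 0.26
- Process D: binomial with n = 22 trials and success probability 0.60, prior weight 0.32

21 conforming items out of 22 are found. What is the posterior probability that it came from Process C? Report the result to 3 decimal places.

0.032

Posterior ∝ prior × likelihood, so P(k | x) ∝ w_k f_k(x); normalise over all components.
Binomial probabilities:
  p_A = 2.66314e-13
  p_B = 3.16131e-10
  p_C = 7.79099e-06
  p_D = 0.000193045
Unnormalised posteriors:
  w_A·p_A = 0.24 × 2.66314e-13 = 6.39153e-14
  w_B·p_B = 0.18 × 3.16131e-10 = 5.69036e-11
  w_C·p_C = 0.26 × 7.79099e-06 = 2.02566e-06
  w_D·p_D = 0.32 × 0.000193045 = 6.17745e-05
Evidence: 6.39153e-14 + 5.69036e-11 + 2.02566e-06 + 6.17745e-05 = 6.38002e-05
P(Process C | 21 conforming items out of 22) ≈ 0.032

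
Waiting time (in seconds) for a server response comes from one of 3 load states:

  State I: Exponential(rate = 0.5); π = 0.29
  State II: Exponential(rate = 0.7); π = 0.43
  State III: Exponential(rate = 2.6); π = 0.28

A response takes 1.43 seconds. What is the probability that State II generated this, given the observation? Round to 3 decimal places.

P(component k | x) = π_k·f_k(x) / marginal(x), where marginal(x) = Σ_j π_j·f_j(x).
Component likelihoods at x = 1.43 seconds:
  f_I = 0.5·e^(−0.5·1.43) = 0.5·e^(−0.7150) = 0.244596
  f_II = 0.7·e^(−0.7·1.43) = 0.7·e^(−1.0010) = 0.257258
  f_III = 2.6·e^(−2.6·1.43) = 2.6·e^(−3.7180) = 0.0631345
Weight by the priors:
  π_I·f_I = 0.29 × 0.244596 = 0.0709329
  π_II·f_II = 0.43 × 0.257258 = 0.110621
  π_III·f_III = 0.28 × 0.0631345 = 0.0176776
Marginal: 0.0709329 + 0.110621 + 0.0176776 = 0.199232
P(State II | the observation) ≈ 0.555

0.555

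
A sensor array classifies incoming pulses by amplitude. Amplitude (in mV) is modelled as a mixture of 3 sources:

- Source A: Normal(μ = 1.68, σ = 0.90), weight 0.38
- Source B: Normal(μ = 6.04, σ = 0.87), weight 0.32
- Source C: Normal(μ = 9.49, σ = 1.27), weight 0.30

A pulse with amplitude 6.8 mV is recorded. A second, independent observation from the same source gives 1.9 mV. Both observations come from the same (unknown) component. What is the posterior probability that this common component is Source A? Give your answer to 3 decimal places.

Apply Bayes' rule: the posterior for each component is proportional to its prior times its likelihood at x.
Since both observations come from the same component, the likelihood for component k is f_k(x₁)·f_k(x₂).
  f_A = [(1/(0.90·√(2π)))·exp(−(6.8−1.68)²/(2·0.90²)) = 0.443269·exp(-16.18173) = 4.15941e-08] × [0.430222] = 1.78947e-08
  f_B = [(1/(0.87·√(2π)))·exp(−(6.8−6.04)²/(2·0.87²)) = 0.458554·exp(-0.38156) = 0.3131] × [5.54889e-06] = 1.73736e-06
  f_C = [(1/(1.27·√(2π)))·exp(−(6.8−9.49)²/(2·1.27²)) = 0.314128·exp(-2.24320) = 0.0333349] × [5.5111e-09] = 1.83712e-10
Multiply by the mixture weights:
  P(Z=A)·f_A = 0.38 × 1.78947e-08 = 6.79999e-09
  P(Z=B)·f_B = 0.32 × 1.73736e-06 = 5.55955e-07
  P(Z=C)·f_C = 0.30 × 1.83712e-10 = 5.51135e-11
Sum: 6.79999e-09 + 5.55955e-07 + 5.51135e-11 = 5.6281e-07
P(Source A | data) = 6.79999e-09 / 5.6281e-07 ≈ 0.012

0.012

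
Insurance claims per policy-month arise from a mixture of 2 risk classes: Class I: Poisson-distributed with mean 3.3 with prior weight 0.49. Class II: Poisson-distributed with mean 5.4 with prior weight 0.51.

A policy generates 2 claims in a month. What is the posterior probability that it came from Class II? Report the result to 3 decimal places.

Posterior ∝ prior × likelihood, so P(k | x) ∝ w_k f_k(x); normalise over all components.
Component likelihoods at x = 2 claims:
  p_I = 0.200829
  p_II = 0.0658518
Multiply by the mixture weights:
  w_I·p_I = 0.49 × 0.200829 = 0.0984061
  w_II·p_II = 0.51 × 0.0658518 = 0.0335844
Evidence: 0.0984061 + 0.0335844 = 0.131991
P(Class II | 2 claims) ≈ 0.254

0.254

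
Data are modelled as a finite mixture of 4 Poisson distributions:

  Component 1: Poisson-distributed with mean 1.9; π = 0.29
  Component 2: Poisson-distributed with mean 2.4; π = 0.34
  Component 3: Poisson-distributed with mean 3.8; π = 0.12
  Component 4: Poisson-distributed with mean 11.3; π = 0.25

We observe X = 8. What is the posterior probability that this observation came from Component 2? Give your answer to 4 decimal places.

0.0346

The responsibility of component k is P(Z=k) f_k(x) divided by Σ_j P(Z=j) f_j(x).
Evaluate each component's likelihood at the observed value:
  p_1 = e^(−1.9)·1.9^8/8! = 0.000630012
  p_2 = e^(−2.4)·2.4^8/8! = 0.00247664
  p_3 = e^(−3.8)·3.8^8/8! = 0.0241229
  p_4 = e^(−11.3)·11.3^8/8! = 0.0815792
Prior × likelihood for each component:
  P(Z=1)·p_1 = 0.29 × 0.000630012 = 0.000182703
  P(Z=2)·p_2 = 0.34 × 0.00247664 = 0.000842057
  P(Z=3)·p_3 = 0.12 × 0.0241229 = 0.00289475
  P(Z=4)·p_4 = 0.25 × 0.0815792 = 0.0203948
Normaliser: 0.000182703 + 0.000842057 + 0.00289475 + 0.0203948 = 0.0243143
Responsibility of Component 2: 0.000842057 / 0.0243143 ≈ 0.0346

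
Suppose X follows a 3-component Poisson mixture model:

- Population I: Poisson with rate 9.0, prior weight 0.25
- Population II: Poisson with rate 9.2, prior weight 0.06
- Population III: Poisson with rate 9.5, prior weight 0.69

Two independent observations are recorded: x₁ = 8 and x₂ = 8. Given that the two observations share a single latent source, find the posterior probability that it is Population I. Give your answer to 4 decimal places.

0.2747

P(component k | x) = π_k·f_k(x) / marginal(x), where marginal(x) = Σ_j π_j·f_j(x).
Since both observations come from the same component, the likelihood for component k is f_k(x₁)·f_k(x₂).
  L_I = [0.131756] × [0.131756] = 0.0173595
  L_II = [0.128609] × [0.128609] = 0.0165404
  L_III = [0.12316] × [0.12316] = 0.0151685
Weight by the priors:
  π_I·L_I = 0.25 × 0.0173595 = 0.00433989
  π_II·L_II = 0.06 × 0.0165404 = 0.000992423
  π_III·L_III = 0.69 × 0.0151685 = 0.0104662
Normaliser: 0.00433989 + 0.000992423 + 0.0104662 = 0.0157985
P(Population I | x₁,x₂) ≈ 0.2747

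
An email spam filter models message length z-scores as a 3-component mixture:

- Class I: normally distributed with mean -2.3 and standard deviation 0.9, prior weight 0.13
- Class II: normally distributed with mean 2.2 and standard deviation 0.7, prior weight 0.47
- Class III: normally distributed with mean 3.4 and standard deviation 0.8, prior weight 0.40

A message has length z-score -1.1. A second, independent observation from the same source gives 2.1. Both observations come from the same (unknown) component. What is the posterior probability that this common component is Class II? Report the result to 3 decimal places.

Posterior ∝ prior × likelihood, so P(k | x) ∝ π_k f_k(x); normalise over all components.
Since both observations come from the same component, the likelihood for component k is f_k(x₁)·f_k(x₂).
  f_I = [0.182233] × [2.86141e-06] = 5.21445e-07
  f_II = [8.50796e-06] × [0.564132] = 4.79961e-06
  f_III = [6.71654e-08] × [0.133173] = 8.94461e-09
Weight by the priors:
  π_I·f_I = 0.13 × 5.21445e-07 = 6.77878e-08
  π_II·f_II = 0.47 × 4.79961e-06 = 2.25582e-06
  π_III·f_III = 0.40 × 8.94461e-09 = 3.57784e-09
Marginal: 6.77878e-08 + 2.25582e-06 + 3.57784e-09 = 2.32718e-06
P(Class II | x₁, x₂) ≈ 0.969

0.969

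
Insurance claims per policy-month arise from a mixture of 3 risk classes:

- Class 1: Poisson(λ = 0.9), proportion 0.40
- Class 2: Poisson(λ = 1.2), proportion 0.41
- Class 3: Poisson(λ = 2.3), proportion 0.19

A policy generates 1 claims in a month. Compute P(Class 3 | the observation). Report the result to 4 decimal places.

By Bayes' theorem, P(k | x) = π_k f_k(x) / Σ_j π_j f_j(x).
Component likelihoods at x = 1 claims:
  L_1 = e^(−0.9)·0.9^1/1! = 0.365913
  L_2 = e^(−1.2)·1.2^1/1! = 0.361433
  L_3 = e^(−2.3)·2.3^1/1! = 0.230595
Unnormalised posteriors:
  π_1·L_1 = 0.40 × 0.365913 = 0.146365
  π_2·L_2 = 0.41 × 0.361433 = 0.148188
  π_3·L_3 = 0.19 × 0.230595 = 0.0438131
Sum: 0.146365 + 0.148188 + 0.0438131 = 0.338366
P(Class 3 | data) = 0.0438131 / 0.338366 ≈ 0.1295

0.1295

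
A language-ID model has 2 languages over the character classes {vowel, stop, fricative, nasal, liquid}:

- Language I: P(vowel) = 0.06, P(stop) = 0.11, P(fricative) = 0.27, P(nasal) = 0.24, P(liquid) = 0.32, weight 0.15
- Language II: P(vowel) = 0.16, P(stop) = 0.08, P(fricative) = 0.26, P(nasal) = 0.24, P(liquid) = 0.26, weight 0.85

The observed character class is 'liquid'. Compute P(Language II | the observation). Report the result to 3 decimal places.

Posterior ∝ prior × likelihood, so P(k | x) ∝ w_k f_k(x); normalise over all components.
Component likelihoods at x = 'liquid':
  f_I = 0.32
  f_II = 0.26
Unnormalised posteriors:
  w_I·f_I = 0.15 × 0.32 = 0.048
  w_II·f_II = 0.85 × 0.26 = 0.221
Sum: 0.048 + 0.221 = 0.269
P(Language II | data) ≈ 0.822

0.822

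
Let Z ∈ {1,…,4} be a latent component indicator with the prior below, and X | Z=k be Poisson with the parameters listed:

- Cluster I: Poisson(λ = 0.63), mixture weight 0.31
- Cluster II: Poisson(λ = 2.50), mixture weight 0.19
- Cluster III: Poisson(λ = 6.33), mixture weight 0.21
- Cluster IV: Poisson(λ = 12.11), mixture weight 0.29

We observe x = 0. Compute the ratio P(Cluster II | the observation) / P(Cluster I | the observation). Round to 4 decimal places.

0.0945

Posterior odds = (π_i f_i(x)) / (π_j f_j(x)); the normalising sum cancels.
Poisson probabilities:
  p_I = 0.532592
  p_II = 0.082085
  p_III = 0.00178203
  p_IV = 5.5042e-06
Odds = (0.19/0.31) × (0.082085/0.532592) = 0.612903 × 0.154124 ≈ 0.0945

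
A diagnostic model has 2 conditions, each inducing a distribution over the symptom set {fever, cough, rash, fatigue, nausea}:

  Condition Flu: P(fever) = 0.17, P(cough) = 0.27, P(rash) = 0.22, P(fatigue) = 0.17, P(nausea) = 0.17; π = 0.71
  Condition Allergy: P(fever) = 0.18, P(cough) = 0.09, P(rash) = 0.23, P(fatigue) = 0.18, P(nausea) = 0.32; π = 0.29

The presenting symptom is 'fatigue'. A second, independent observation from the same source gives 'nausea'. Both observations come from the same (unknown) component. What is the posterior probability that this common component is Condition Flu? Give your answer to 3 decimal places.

The responsibility of component k is π_k f_k(x) divided by Σ_j π_j f_j(x).
Since both observations come from the same component, the likelihood for component k is f_k(x₁)·f_k(x₂).
  f_Flu = [P(fatigue | comp) = 0.17] × [0.17] = 0.0289
  f_Allergy = [P(fatigue | comp) = 0.18] × [0.32] = 0.0576
Prior × likelihood for each component:
  π_Flu·f_Flu = 0.71 × 0.0289 = 0.020519
  π_Allergy·f_Allergy = 0.29 × 0.0576 = 0.016704
Evidence: 0.020519 + 0.016704 = 0.037223
So the posterior for Condition Flu is 0.020519 / 0.037223 ≈ 0.551.

0.551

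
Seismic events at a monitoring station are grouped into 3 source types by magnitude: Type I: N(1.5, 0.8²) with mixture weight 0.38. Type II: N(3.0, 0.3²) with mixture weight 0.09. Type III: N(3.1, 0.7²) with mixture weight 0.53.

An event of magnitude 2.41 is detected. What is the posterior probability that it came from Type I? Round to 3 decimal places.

By Bayes' theorem, P(k | x) = π_k f_k(x) / Σ_j π_j f_j(x).
Normal densities:
  p_I = 0.261127
  p_II = 0.19227
  p_III = 0.35061
Prior × likelihood for each component:
  π_I·p_I = 0.38 × 0.261127 = 0.0992283
  π_II·p_II = 0.09 × 0.19227 = 0.0173043
  π_III·p_III = 0.53 × 0.35061 = 0.185823
Sum: 0.0992283 + 0.0173043 + 0.185823 = 0.302356
So the posterior for Type I is 0.0992283 / 0.302356 ≈ 0.328.

0.328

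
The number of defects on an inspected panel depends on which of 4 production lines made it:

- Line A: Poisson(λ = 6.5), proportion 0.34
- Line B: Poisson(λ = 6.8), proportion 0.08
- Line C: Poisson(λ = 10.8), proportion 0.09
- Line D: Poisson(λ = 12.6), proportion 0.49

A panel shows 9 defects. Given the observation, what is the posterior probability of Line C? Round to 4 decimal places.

The responsibility of component k is P(Z=k) f_k(x) divided by Σ_j P(Z=j) f_j(x).
Component likelihoods at x = 9 defects:
  L_A = e^(−6.5)·6.5^9/9! = 0.085811
  L_B = e^(−6.8)·6.8^9/9! = 0.0954146
  L_C = e^(−10.8)·10.8^9/9! = 0.112375
  L_D = e^(−12.6)·12.6^9/9! = 0.0743809
Multiply by the mixture weights:
  P(Z=A)·L_A = 0.34 × 0.085811 = 0.0291757
  P(Z=B)·L_B = 0.08 × 0.0954146 = 0.00763317
  P(Z=C)·L_C = 0.09 × 0.112375 = 0.0101138
  P(Z=D)·L_D = 0.49 × 0.0743809 = 0.0364466
Evidence: 0.0291757 + 0.00763317 + 0.0101138 + 0.0364466 = 0.0833693
P(Line C | the observation) = 0.0101138 / 0.0833693 ≈ 0.1213

0.1213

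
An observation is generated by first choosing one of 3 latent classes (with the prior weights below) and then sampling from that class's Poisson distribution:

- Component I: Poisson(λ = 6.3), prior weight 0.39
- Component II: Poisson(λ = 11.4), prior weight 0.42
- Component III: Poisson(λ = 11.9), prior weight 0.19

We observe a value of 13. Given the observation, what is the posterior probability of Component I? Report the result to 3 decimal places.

0.044

The responsibility of component k is w_k f_k(x) divided by Σ_j w_j f_j(x).
Component likelihoods at x = 13:
  L_I = e^(−6.3)·6.3^13/13! = 0.00726259
  L_II = e^(−11.4)·11.4^13/13! = 0.0987474
  L_III = e^(−11.9)·11.9^13/13! = 0.104647
Weight by the priors:
  w_I·L_I = 0.39 × 0.00726259 = 0.00283241
  w_II·L_II = 0.42 × 0.0987474 = 0.0414739
  w_III·L_III = 0.19 × 0.104647 = 0.0198829
Marginal: 0.00283241 + 0.0414739 + 0.0198829 = 0.0641892
P(Component I | data) ≈ 0.044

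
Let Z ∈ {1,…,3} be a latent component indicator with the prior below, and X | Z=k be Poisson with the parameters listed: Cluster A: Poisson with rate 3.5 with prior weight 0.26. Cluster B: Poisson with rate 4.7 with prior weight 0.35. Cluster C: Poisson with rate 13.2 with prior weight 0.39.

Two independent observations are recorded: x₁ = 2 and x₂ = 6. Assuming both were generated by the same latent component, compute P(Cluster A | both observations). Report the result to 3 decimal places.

By Bayes' theorem, P(k | x) = w_k f_k(x) / Σ_j w_j f_j(x).
Since both observations come from the same component, the likelihood for component k is f_k(x₁)·f_k(x₂).
  p_A = [e^(−3.5)·3.5^2/2! = 0.184959] × [0.0770983] = 0.01426
  p_B = [e^(−4.7)·4.7^2/2! = 0.100457] × [0.136167] = 0.0136789
  p_C = [e^(−13.2)·13.2^2/2! = 0.000161224] × [0.0135964] = 2.19207e-06
Prior × likelihood for each component:
  w_A·p_A = 0.26 × 0.01426 = 0.00370761
  w_B·p_B = 0.35 × 0.0136789 = 0.00478763
  w_C·p_C = 0.39 × 2.19207e-06 = 8.54908e-07
Evidence: 0.00370761 + 0.00478763 + 8.54908e-07 = 0.00849609
P(Cluster A | x₁,x₂) = 0.00370761 / 0.00849609 ≈ 0.436

0.436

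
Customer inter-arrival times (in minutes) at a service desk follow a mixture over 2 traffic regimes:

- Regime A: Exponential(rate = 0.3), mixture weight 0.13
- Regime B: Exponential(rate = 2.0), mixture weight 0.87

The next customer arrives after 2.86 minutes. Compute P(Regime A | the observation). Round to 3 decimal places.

0.743

P(component k | x) = w_k·f_k(x) / marginal(x), where marginal(x) = Σ_j w_j·f_j(x).
Exponential densities:
  f_A = 0.3·e^(−0.3·2.86) = 0.3·e^(−0.8580) = 0.127203
  f_B = 2.0·e^(−2.0·2.86) = 2.0·e^(−5.7200) = 0.00655942
Prior × likelihood for each component:
  w_A·f_A = 0.13 × 0.127203 = 0.0165364
  w_B·f_B = 0.87 × 0.00655942 = 0.0057067
Normaliser: 0.0165364 + 0.0057067 = 0.0222431
Responsibility of Regime A: 0.0165364 / 0.0222431 ≈ 0.743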